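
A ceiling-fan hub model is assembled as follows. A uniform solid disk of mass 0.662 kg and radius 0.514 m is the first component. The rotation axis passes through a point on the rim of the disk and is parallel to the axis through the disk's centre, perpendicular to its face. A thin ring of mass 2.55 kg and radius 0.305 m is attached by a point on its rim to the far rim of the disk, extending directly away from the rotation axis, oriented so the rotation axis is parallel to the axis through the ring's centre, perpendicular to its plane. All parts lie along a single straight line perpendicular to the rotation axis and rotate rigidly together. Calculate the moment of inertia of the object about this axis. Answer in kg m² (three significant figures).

Solid disk: I_cm = (1/2)MR² = (1/2)(0.662)(0.514)² = 0.087449 kg m²; centre at d = 0.514 m, so I = I_cm + Md² gives I = 0.087449 + (0.662)(0.514)² = 0.26235 kg m².
Thin ring: I_cm = MR² = (2.55)(0.305)² = 0.23721 kg m²; centre at d = 0.514 + 0.514 + 0.305 = 1.333 m, so I = I_cm + Md² gives I = 0.23721 + (2.55)(1.333)² = 4.7683 kg m².
Total I = 0.26235 + 4.7683 = 5.0306 kg m².

5.03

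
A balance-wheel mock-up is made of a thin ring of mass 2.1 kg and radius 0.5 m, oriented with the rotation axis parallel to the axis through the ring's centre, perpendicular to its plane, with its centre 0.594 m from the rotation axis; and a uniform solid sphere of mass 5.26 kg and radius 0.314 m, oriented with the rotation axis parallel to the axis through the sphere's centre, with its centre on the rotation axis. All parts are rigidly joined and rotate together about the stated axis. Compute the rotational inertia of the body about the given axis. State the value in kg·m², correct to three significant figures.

1.47

Thin ring: I_cm = MR² = (2.1)(0.5)² = 0.525 kg·m²; centre at d = 0.594 m, so I = I_cm + Md² gives I = 0.525 + (2.1)(0.594)² = 1.266 kg·m².
Solid sphere: I_cm = (2/5)MR² = (2/5)(5.26)(0.314)² = 0.20745 kg·m²; axis through the centre, so I = 0.20745 kg·m².
Total I = 1.266 + 0.20745 = 1.4734 kg·m².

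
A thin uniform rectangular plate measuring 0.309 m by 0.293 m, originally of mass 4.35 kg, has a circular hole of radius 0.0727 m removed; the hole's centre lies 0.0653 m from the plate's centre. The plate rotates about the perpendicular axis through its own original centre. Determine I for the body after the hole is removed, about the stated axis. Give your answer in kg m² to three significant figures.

0.0602

Unpierced body about its centre: I₀ = (1/12)M(a²+b²) = (1/12)(4.35)[(0.309)² + (0.293)²] = 0.065732 kg m².
The removed disk has mass m = M·πr²/(ab) = (4.35)·π(0.0727)²/(0.309·0.293) = 0.79778 kg (same uniform areal density).
Its moment of inertia about the rotation axis (parallel-axis theorem): I_hole = (1/2)mr² + md² = (1/2)(0.79778)(0.0727)² + (0.79778)(0.0653)² = 0.00551 kg m².
Treating the hole as negative mass, I = I₀ − I_hole = 0.065732 − 0.00551 = 0.060222 kg m².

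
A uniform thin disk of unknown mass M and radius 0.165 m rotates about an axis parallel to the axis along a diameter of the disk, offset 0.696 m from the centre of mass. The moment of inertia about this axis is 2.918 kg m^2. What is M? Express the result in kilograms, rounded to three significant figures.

5.94

I = I_cm + Md² = (1/4)MR² + Md² = M·[0.25·(0.165)² + (0.696)²] = M·0.49122.
So M = 2.918 / 0.49122 = 5.9403 kg.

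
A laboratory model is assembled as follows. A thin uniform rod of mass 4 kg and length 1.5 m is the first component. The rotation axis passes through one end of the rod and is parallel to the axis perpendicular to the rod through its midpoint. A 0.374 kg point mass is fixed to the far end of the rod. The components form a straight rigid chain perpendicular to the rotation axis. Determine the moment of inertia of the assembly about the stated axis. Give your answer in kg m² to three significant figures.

Thin rod: I_cm = (1/12)ML² = (1/12)(4)(1.5)² = 0.75 kg m²; centre at d = 0.75 m, so I = I_cm + Md² gives I = 0.75 + (4)(0.75)² = 3 kg m².
Point mass: I_cm = 0; centre at d = 0.75 + 0.75 = 1.5 m, so I = I_cm + Md² gives I = 0 + (0.374)(1.5)² = 0.8415 kg m².
Total I = 3 + 0.8415 = 3.8415 kg m².

3.84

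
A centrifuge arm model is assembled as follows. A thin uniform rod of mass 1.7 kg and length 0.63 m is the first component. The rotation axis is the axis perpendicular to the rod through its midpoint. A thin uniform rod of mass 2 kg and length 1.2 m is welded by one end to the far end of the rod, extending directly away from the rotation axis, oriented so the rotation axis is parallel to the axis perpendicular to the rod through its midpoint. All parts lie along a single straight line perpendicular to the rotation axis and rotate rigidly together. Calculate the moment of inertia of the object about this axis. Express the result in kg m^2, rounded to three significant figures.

1.97

Thin rod: I_cm = (1/12)ML² = (1/12)(1.7)(0.63)² = 0.056227 kg m^2; axis through the centre, so I = 0.056227 kg m^2.
Thin rod: I_cm = (1/12)ML² = (1/12)(2)(1.2)² = 0.24 kg m^2; centre at d = 0.315 + 0.6 = 0.915 m, so the parallel axis theorem gives I = 0.24 + (2)(0.915)² = 1.9145 kg m^2.
Total I = 0.056227 + 1.9145 = 1.9707 kg m^2.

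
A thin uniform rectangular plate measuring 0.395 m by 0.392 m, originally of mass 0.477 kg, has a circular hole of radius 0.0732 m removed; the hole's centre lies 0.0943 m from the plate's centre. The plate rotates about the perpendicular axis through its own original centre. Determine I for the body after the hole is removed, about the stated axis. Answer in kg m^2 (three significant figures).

Unpierced body about its centre: I₀ = (1/12)M(a²+b²) = (1/12)(0.477)[(0.395)² + (0.392)²] = 0.01231 kg m^2.
The removed disk has mass m = M·πr²/(ab) = (0.477)·π(0.0732)²/(0.395·0.392) = 0.051857 kg (same uniform areal density).
Its moment of inertia about the rotation axis (parallel-axis theorem): I_hole = (1/2)mr² + md² = (1/2)(0.051857)(0.0732)² + (0.051857)(0.0943)² = 0.00060007 kg m^2.
Treating the hole as negative mass, I = I₀ − I_hole = 0.01231 − 0.00060007 = 0.01171 kg m^2.

0.0117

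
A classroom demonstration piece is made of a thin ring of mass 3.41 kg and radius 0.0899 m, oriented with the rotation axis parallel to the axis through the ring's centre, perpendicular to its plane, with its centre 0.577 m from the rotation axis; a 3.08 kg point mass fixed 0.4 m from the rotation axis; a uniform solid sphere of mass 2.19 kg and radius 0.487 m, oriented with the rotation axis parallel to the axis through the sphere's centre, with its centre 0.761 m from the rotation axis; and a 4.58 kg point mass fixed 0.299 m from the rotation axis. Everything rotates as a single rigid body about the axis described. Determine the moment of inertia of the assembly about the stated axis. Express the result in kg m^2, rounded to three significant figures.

Thin ring: I_cm = MR² = (3.41)(0.0899)² = 0.02756 kg m^2; centre at d = 0.577 m, so I = I_cm + Md² gives I = 0.02756 + (3.41)(0.577)² = 1.1628 kg m^2.
Point mass: I_cm = 0; centre at d = 0.4 m, so I = I_cm + Md² gives I = 0 + (3.08)(0.4)² = 0.4928 kg m^2.
Solid sphere: I_cm = (2/5)MR² = (2/5)(2.19)(0.487)² = 0.20776 kg m^2; centre at d = 0.761 m, so I = I_cm + Md² gives I = 0.20776 + (2.19)(0.761)² = 1.476 kg m^2.
Point mass: I_cm = 0; centre at d = 0.299 m, so I = I_cm + Md² gives I = 0 + (4.58)(0.299)² = 0.40946 kg m^2.
Total I = 1.1628 + 0.4928 + 1.476 + 0.40946 = 3.5411 kg m^2.

3.54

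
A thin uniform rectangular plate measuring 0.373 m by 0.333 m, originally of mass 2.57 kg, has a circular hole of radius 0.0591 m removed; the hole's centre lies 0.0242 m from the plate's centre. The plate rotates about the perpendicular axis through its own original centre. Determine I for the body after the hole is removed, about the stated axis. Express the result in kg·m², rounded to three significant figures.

Unpierced body about its centre: I₀ = (1/12)M(a²+b²) = (1/12)(2.57)[(0.373)² + (0.333)²] = 0.053546 kg·m².
The removed disk has mass m = M·πr²/(ab) = (2.57)·π(0.0591)²/(0.373·0.333) = 0.22704 kg (same uniform areal density).
Its moment of inertia about the rotation axis (parallel-axis theorem): I_hole = (1/2)mr² + md² = (1/2)(0.22704)(0.0591)² + (0.22704)(0.0242)² = 0.00052947 kg·m².
Treating the hole as negative mass, I = I₀ − I_hole = 0.053546 − 0.00052947 = 0.053016 kg·m².

0.0530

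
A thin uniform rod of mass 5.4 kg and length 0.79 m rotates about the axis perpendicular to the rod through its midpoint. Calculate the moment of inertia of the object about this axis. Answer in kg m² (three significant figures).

I_cm = (1/12)ML² = (1/12)(5.4)(0.79)² = 0.28085 kg m²; axis through the centre, so I = 0.28085 kg m².

0.281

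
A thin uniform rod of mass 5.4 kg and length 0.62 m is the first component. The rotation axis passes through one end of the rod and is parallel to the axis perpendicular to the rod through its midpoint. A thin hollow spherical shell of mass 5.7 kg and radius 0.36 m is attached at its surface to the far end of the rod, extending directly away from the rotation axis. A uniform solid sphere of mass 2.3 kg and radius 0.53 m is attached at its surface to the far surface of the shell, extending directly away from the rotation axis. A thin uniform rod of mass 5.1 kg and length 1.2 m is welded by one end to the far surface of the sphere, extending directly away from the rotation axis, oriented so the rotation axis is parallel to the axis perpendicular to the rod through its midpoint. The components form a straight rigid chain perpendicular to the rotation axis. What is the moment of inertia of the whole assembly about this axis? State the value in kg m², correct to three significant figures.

61.5

Thin rod: I_cm = (1/12)ML² = (1/12)(5.4)(0.62)² = 0.17298 kg m²; centre at d = 0.31 m, so the parallel axis theorem gives I = 0.17298 + (5.4)(0.31)² = 0.69192 kg m².
Spherical shell: I_cm = (2/3)MR² = (2/3)(5.7)(0.36)² = 0.49248 kg m²; centre at d = 0.31 + 0.31 + 0.36 = 0.98 m, so the parallel axis theorem gives I = 0.49248 + (5.7)(0.98)² = 5.9668 kg m².
Solid sphere: I_cm = (2/5)MR² = (2/5)(2.3)(0.53)² = 0.25843 kg m²; centre at d = 0.31 + 0.31 + 0.36 + 0.36 + 0.53 = 1.87 m, so the parallel axis theorem gives I = 0.25843 + (2.3)(1.87)² = 8.3013 kg m².
Thin rod: I_cm = (1/12)ML² = (1/12)(5.1)(1.2)² = 0.612 kg m²; centre at d = 0.31 + 0.31 + 0.36 + 0.36 + 0.53 + 0.53 + 0.6 = 3 m, so the parallel axis theorem gives I = 0.612 + (5.1)(3)² = 46.512 kg m².
Total I = 0.69192 + 5.9668 + 8.3013 + 46.512 = 61.472 kg m².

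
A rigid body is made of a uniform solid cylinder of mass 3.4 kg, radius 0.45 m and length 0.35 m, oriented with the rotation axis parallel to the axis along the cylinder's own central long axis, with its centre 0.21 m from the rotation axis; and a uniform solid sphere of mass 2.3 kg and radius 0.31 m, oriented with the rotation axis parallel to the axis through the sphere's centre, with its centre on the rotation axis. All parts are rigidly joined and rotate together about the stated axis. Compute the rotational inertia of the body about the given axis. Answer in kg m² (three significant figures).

Solid cylinder: I_cm = (1/2)MR² = (1/2)(3.4)(0.45)² = 0.34425 kg m²; centre at d = 0.21 m, so the parallel axis theorem gives I = 0.34425 + (3.4)(0.21)² = 0.49419 kg m².
Solid sphere: I_cm = (2/5)MR² = (2/5)(2.3)(0.31)² = 0.088412 kg m²; axis through the centre, so I = 0.088412 kg m².
Total I = 0.49419 + 0.088412 = 0.5826 kg m².

0.583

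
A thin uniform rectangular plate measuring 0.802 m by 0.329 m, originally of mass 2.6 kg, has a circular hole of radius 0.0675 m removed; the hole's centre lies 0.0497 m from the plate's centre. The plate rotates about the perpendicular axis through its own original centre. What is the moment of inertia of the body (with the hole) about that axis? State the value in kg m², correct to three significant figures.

Unpierced body about its centre: I₀ = (1/12)M(a²+b²) = (1/12)(2.6)[(0.802)² + (0.329)²] = 0.16281 kg m².
The removed disk has mass m = M·πr²/(ab) = (2.6)·π(0.0675)²/(0.802·0.329) = 0.14105 kg (same uniform areal density).
Its moment of inertia about the rotation axis (parallel-axis theorem): I_hole = (1/2)mr² + md² = (1/2)(0.14105)(0.0675)² + (0.14105)(0.0497)² = 0.00066972 kg m².
Treating the hole as negative mass, I = I₀ − I_hole = 0.16281 − 0.00066972 = 0.16214 kg m².

0.162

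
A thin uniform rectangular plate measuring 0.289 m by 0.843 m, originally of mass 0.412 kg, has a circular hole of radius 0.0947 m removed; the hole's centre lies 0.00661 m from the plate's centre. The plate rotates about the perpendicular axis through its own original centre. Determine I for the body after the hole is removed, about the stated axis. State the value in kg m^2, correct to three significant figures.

Unpierced body about its centre: I₀ = (1/12)M(a²+b²) = (1/12)(0.412)[(0.289)² + (0.843)²] = 0.027267 kg m^2.
The removed disk has mass m = M·πr²/(ab) = (0.412)·π(0.0947)²/(0.289·0.843) = 0.047645 kg (same uniform areal density).
Its moment of inertia about the rotation axis (parallel-axis theorem): I_hole = (1/2)mr² + md² = (1/2)(0.047645)(0.0947)² + (0.047645)(0.00661)² = 0.00021573 kg m^2.
Treating the hole as negative mass, I = I₀ − I_hole = 0.027267 − 0.00021573 = 0.027051 kg m^2.

0.0271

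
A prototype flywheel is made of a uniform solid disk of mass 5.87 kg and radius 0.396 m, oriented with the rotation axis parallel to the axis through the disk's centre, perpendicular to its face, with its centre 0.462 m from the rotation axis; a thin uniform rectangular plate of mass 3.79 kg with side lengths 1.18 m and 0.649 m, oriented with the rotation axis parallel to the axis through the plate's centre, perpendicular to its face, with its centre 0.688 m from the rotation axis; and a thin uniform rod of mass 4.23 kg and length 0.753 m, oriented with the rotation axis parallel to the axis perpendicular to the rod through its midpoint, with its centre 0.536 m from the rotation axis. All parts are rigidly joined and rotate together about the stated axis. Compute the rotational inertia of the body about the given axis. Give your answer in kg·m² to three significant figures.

Solid disk: I_cm = (1/2)MR² = (1/2)(5.87)(0.396)² = 0.46025 kg·m²; centre at d = 0.462 m, so the parallel axis theorem gives I = 0.46025 + (5.87)(0.462)² = 1.7132 kg·m².
Rectangular plate: I_cm = (1/12)M(a²+b²) = (1/12)(3.79)[(1.18)² + (0.649)²] = 0.5728 kg·m²; centre at d = 0.688 m, so the parallel axis theorem gives I = 0.5728 + (3.79)(0.688)² = 2.3668 kg·m².
Thin rod: I_cm = (1/12)ML² = (1/12)(4.23)(0.753)² = 0.19987 kg·m²; centre at d = 0.536 m, so the parallel axis theorem gives I = 0.19987 + (4.23)(0.536)² = 1.4151 kg·m².
Total I = 1.7132 + 2.3668 + 1.4151 = 5.4951 kg·m².

5.50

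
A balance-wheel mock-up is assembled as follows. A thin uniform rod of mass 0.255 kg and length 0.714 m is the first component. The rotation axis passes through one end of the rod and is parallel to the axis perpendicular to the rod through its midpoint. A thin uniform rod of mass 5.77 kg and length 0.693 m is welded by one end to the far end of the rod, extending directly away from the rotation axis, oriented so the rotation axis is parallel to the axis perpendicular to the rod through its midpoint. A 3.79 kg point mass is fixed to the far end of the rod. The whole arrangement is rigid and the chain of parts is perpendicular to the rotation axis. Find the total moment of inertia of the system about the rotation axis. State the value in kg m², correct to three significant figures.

14.3

Thin rod: I_cm = (1/12)ML² = (1/12)(0.255)(0.714)² = 0.010833 kg m²; centre at d = 0.357 m, so the parallel axis theorem gives I = 0.010833 + (0.255)(0.357)² = 0.043333 kg m².
Thin rod: I_cm = (1/12)ML² = (1/12)(5.77)(0.693)² = 0.23092 kg m²; centre at d = 0.357 + 0.357 + 0.3465 = 1.0605 m, so the parallel axis theorem gives I = 0.23092 + (5.77)(1.0605)² = 6.7202 kg m².
Point mass: I_cm = 0; centre at d = 0.357 + 0.357 + 0.3465 + 0.3465 = 1.407 m, so the parallel axis theorem gives I = 0 + (3.79)(1.407)² = 7.5029 kg m².
Total I = 0.043333 + 6.7202 + 7.5029 = 14.266 kg m².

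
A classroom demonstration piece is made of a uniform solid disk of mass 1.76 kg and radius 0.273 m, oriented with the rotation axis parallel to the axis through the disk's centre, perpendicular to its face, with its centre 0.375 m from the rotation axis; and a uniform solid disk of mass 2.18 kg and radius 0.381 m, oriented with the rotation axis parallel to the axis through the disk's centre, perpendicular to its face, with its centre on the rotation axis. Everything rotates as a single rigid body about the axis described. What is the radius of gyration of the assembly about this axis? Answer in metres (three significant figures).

Solid disk: I_cm = (1/2)MR² = (1/2)(1.76)(0.273)² = 0.065586 kg·m²; centre at d = 0.375 m, so I = I_cm + Md² gives I = 0.065586 + (1.76)(0.375)² = 0.31309 kg·m².
Solid disk: I_cm = (1/2)MR² = (1/2)(2.18)(0.381)² = 0.15823 kg·m²; axis through the centre, so I = 0.15823 kg·m².
Total I = 0.47131 kg·m²; total mass M = 3.94 kg.
k = √(I/M) = √(0.47131/3.94) = 0.34586 m.

0.346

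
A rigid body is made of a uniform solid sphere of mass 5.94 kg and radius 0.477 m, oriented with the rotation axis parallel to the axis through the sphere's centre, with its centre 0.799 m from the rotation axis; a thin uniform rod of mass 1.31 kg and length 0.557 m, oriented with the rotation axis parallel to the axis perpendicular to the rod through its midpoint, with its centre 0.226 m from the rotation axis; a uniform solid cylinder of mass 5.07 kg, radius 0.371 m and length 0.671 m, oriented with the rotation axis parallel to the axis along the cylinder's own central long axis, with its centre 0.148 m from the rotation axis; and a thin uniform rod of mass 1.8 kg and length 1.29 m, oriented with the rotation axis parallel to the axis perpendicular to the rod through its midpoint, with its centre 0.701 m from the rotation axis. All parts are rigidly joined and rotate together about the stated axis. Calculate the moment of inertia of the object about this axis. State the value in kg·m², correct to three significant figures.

6.03

Solid sphere: I_cm = (2/5)MR² = (2/5)(5.94)(0.477)² = 0.54061 kg·m²; centre at d = 0.799 m, so the parallel axis theorem gives I = 0.54061 + (5.94)(0.799)² = 4.3327 kg·m².
Thin rod: I_cm = (1/12)ML² = (1/12)(1.31)(0.557)² = 0.033869 kg·m²; centre at d = 0.226 m, so the parallel axis theorem gives I = 0.033869 + (1.31)(0.226)² = 0.10078 kg·m².
Solid cylinder: I_cm = (1/2)MR² = (1/2)(5.07)(0.371)² = 0.34892 kg·m²; centre at d = 0.148 m, so the parallel axis theorem gives I = 0.34892 + (5.07)(0.148)² = 0.45997 kg·m².
Thin rod: I_cm = (1/12)ML² = (1/12)(1.8)(1.29)² = 0.24962 kg·m²; centre at d = 0.701 m, so the parallel axis theorem gives I = 0.24962 + (1.8)(0.701)² = 1.1341 kg·m².
Total I = 4.3327 + 0.10078 + 0.45997 + 1.1341 = 6.0276 kg·m².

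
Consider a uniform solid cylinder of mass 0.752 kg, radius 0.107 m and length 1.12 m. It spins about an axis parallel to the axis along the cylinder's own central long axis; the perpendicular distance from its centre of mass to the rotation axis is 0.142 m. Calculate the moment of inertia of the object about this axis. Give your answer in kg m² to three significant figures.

0.0195

I_cm = (1/2)MR² = (1/2)(0.752)(0.107)² = 0.0043048 kg m²; centre at d = 0.142 m, so I = I_cm + Md² gives I = 0.0043048 + (0.752)(0.142)² = 0.019468 kg m².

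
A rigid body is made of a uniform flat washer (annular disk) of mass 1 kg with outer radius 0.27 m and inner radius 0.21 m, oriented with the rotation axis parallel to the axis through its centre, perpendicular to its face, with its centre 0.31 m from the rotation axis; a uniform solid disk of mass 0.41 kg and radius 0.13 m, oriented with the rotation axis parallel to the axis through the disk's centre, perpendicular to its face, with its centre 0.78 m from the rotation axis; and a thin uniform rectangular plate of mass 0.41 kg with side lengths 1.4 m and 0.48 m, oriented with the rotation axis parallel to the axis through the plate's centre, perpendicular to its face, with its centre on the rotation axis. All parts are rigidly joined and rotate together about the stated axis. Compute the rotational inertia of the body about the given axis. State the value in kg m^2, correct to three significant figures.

Annular disk: I_cm = (1/2)M(R²+r²) = (1/2)(1)[(0.27)² + (0.21)²] = 0.0585 kg m^2; centre at d = 0.31 m, so I = I_cm + Md² gives I = 0.0585 + (1)(0.31)² = 0.1546 kg m^2.
Solid disk: I_cm = (1/2)MR² = (1/2)(0.41)(0.13)² = 0.0034645 kg m^2; centre at d = 0.78 m, so I = I_cm + Md² gives I = 0.0034645 + (0.41)(0.78)² = 0.25291 kg m^2.
Rectangular plate: I_cm = (1/12)M(a²+b²) = (1/12)(0.41)[(1.4)² + (0.48)²] = 0.074839 kg m^2; axis through the centre, so I = 0.074839 kg m^2.
Total I = 0.1546 + 0.25291 + 0.074839 = 0.48235 kg m^2.

0.482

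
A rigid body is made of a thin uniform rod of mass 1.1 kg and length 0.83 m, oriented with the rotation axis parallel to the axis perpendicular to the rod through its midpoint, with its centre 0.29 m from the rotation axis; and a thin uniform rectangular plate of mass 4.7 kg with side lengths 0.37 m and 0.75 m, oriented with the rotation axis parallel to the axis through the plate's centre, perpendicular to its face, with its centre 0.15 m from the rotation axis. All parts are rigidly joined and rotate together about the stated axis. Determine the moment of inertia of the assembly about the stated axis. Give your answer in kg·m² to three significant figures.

0.535

Thin rod: I_cm = (1/12)ML² = (1/12)(1.1)(0.83)² = 0.063149 kg·m²; centre at d = 0.29 m, so the parallel axis theorem gives I = 0.063149 + (1.1)(0.29)² = 0.15566 kg·m².
Rectangular plate: I_cm = (1/12)M(a²+b²) = (1/12)(4.7)[(0.37)² + (0.75)²] = 0.27393 kg·m²; centre at d = 0.15 m, so the parallel axis theorem gives I = 0.27393 + (4.7)(0.15)² = 0.37968 kg·m².
Total I = 0.15566 + 0.37968 = 0.53534 kg·m².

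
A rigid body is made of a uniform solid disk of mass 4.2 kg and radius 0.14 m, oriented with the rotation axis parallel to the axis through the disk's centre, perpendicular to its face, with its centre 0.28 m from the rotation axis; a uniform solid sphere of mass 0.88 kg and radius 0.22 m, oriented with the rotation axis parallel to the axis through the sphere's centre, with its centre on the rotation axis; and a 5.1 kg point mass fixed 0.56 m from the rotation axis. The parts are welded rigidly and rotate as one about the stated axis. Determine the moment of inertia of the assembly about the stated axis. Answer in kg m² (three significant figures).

Solid disk: I_cm = (1/2)MR² = (1/2)(4.2)(0.14)² = 0.04116 kg m²; centre at d = 0.28 m, so the parallel axis theorem gives I = 0.04116 + (4.2)(0.28)² = 0.37044 kg m².
Solid sphere: I_cm = (2/5)MR² = (2/5)(0.88)(0.22)² = 0.017037 kg m²; axis through the centre, so I = 0.017037 kg m².
Point mass: I_cm = 0; centre at d = 0.56 m, so the parallel axis theorem gives I = 0 + (5.1)(0.56)² = 1.5994 kg m².
Total I = 0.37044 + 0.017037 + 1.5994 = 1.9868 kg m².

1.99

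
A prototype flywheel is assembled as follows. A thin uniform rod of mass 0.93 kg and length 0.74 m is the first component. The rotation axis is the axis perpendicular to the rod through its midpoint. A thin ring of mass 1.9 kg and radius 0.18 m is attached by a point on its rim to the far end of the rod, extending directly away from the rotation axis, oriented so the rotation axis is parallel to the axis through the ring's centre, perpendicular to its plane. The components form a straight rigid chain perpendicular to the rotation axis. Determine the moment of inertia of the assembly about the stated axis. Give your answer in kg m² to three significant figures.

Thin rod: I_cm = (1/12)ML² = (1/12)(0.93)(0.74)² = 0.042439 kg m²; axis through the centre, so I = 0.042439 kg m².
Thin ring: I_cm = MR² = (1.9)(0.18)² = 0.06156 kg m²; centre at d = 0.37 + 0.18 = 0.55 m, so the parallel axis theorem gives I = 0.06156 + (1.9)(0.55)² = 0.63631 kg m².
Total I = 0.042439 + 0.63631 = 0.67875 kg m².

0.679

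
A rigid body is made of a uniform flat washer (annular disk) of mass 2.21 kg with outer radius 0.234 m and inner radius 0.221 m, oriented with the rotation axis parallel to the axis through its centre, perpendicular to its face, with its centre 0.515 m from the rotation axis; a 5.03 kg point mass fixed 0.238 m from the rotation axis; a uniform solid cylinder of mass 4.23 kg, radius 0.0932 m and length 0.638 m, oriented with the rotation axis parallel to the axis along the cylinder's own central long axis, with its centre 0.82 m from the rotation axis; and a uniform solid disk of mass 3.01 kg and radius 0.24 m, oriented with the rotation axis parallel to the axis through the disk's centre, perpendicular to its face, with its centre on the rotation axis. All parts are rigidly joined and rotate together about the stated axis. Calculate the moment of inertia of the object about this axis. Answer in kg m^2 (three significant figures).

3.93

Annular disk: I_cm = (1/2)M(R²+r²) = (1/2)(2.21)[(0.234)² + (0.221)²] = 0.11447 kg m^2; centre at d = 0.515 m, so the parallel axis theorem gives I = 0.11447 + (2.21)(0.515)² = 0.70062 kg m^2.
Point mass: I_cm = 0; centre at d = 0.238 m, so the parallel axis theorem gives I = 0 + (5.03)(0.238)² = 0.28492 kg m^2.
Solid cylinder: I_cm = (1/2)MR² = (1/2)(4.23)(0.0932)² = 0.018371 kg m^2; centre at d = 0.82 m, so the parallel axis theorem gives I = 0.018371 + (4.23)(0.82)² = 2.8626 kg m^2.
Solid disk: I_cm = (1/2)MR² = (1/2)(3.01)(0.24)² = 0.086688 kg m^2; axis through the centre, so I = 0.086688 kg m^2.
Total I = 0.70062 + 0.28492 + 2.8626 + 0.086688 = 3.9349 kg m^2.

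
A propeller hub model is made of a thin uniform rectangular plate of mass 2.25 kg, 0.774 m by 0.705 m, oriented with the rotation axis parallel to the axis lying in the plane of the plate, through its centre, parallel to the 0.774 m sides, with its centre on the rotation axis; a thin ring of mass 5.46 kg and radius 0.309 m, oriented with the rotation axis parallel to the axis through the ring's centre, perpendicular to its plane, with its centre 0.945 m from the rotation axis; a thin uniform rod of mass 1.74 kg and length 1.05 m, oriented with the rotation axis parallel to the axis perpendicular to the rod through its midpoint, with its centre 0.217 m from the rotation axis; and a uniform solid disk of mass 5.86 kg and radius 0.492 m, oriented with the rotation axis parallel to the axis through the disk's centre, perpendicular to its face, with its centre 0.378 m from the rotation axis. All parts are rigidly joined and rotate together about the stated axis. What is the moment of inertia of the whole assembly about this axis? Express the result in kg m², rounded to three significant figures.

7.28

Rectangular plate: I_cm = (1/12)Mb² = (1/12)(2.25)(0.705)² = 0.093192 kg m²; axis through the centre, so I = 0.093192 kg m².
Thin ring: I_cm = MR² = (5.46)(0.309)² = 0.52133 kg m²; centre at d = 0.945 m, so the parallel axis theorem gives I = 0.52133 + (5.46)(0.945)² = 5.3972 kg m².
Thin rod: I_cm = (1/12)ML² = (1/12)(1.74)(1.05)² = 0.15986 kg m²; centre at d = 0.217 m, so the parallel axis theorem gives I = 0.15986 + (1.74)(0.217)² = 0.2418 kg m².
Solid disk: I_cm = (1/2)MR² = (1/2)(5.86)(0.492)² = 0.70925 kg m²; centre at d = 0.378 m, so the parallel axis theorem gives I = 0.70925 + (5.86)(0.378)² = 1.5465 kg m².
Total I = 0.093192 + 5.3972 + 0.2418 + 1.5465 = 7.2788 kg m².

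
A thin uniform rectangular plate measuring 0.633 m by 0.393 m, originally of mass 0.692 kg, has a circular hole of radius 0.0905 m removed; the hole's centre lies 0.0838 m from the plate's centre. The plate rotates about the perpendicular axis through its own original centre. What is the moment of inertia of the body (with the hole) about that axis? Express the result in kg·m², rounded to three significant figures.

Unpierced body about its centre: I₀ = (1/12)M(a²+b²) = (1/12)(0.692)[(0.633)² + (0.393)²] = 0.032013 kg·m².
The removed disk has mass m = M·πr²/(ab) = (0.692)·π(0.0905)²/(0.633·0.393) = 0.071574 kg (same uniform areal density).
Its moment of inertia about the rotation axis (parallel-axis theorem): I_hole = (1/2)mr² + md² = (1/2)(0.071574)(0.0905)² + (0.071574)(0.0838)² = 0.00079573 kg·m².
Treating the hole as negative mass, I = I₀ − I_hole = 0.032013 − 0.00079573 = 0.031217 kg·m².

0.0312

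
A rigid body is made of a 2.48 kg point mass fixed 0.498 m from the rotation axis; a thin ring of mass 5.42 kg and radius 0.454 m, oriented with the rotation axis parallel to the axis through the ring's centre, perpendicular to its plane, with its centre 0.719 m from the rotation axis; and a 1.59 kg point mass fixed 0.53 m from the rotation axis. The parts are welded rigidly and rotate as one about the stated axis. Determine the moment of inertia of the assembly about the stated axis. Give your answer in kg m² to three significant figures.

Point mass: I_cm = 0; centre at d = 0.498 m, so the parallel axis theorem gives I = 0 + (2.48)(0.498)² = 0.61505 kg m².
Thin ring: I_cm = MR² = (5.42)(0.454)² = 1.1171 kg m²; centre at d = 0.719 m, so the parallel axis theorem gives I = 1.1171 + (5.42)(0.719)² = 3.9191 kg m².
Point mass: I_cm = 0; centre at d = 0.53 m, so the parallel axis theorem gives I = 0 + (1.59)(0.53)² = 0.44663 kg m².
Total I = 0.61505 + 3.9191 + 0.44663 = 4.9808 kg m².

4.98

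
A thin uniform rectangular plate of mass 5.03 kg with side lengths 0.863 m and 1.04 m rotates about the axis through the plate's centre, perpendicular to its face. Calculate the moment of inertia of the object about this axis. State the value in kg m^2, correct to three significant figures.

0.766

I_cm = (1/12)M(a²+b²) = (1/12)(5.03)[(0.863)² + (1.04)²] = 0.76555 kg m^2; axis through the centre, so I = 0.76555 kg m^2.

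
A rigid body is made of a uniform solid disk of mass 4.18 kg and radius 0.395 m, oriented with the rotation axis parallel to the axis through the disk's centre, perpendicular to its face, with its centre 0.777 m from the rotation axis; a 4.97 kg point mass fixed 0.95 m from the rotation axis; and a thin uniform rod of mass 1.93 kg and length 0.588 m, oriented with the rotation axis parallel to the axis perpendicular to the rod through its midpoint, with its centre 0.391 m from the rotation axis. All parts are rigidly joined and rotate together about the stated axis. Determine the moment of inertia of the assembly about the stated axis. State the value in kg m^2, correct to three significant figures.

Solid disk: I_cm = (1/2)MR² = (1/2)(4.18)(0.395)² = 0.32609 kg m^2; centre at d = 0.777 m, so I = I_cm + Md² gives I = 0.32609 + (4.18)(0.777)² = 2.8497 kg m^2.
Point mass: I_cm = 0; centre at d = 0.95 m, so I = I_cm + Md² gives I = 0 + (4.97)(0.95)² = 4.4854 kg m^2.
Thin rod: I_cm = (1/12)ML² = (1/12)(1.93)(0.588)² = 0.055607 kg m^2; centre at d = 0.391 m, so I = I_cm + Md² gives I = 0.055607 + (1.93)(0.391)² = 0.35067 kg m^2.
Total I = 2.8497 + 4.4854 + 0.35067 = 7.6858 kg m^2.

7.69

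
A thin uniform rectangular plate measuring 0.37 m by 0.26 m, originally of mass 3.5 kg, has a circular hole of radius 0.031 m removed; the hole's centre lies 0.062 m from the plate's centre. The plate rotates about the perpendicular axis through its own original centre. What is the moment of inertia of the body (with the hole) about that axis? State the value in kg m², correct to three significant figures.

Unpierced body about its centre: I₀ = (1/12)M(a²+b²) = (1/12)(3.5)[(0.37)² + (0.26)²] = 0.059646 kg m².
The removed disk has mass m = M·πr²/(ab) = (3.5)·π(0.031)²/(0.37·0.26) = 0.10984 kg (same uniform areal density).
Its moment of inertia about the rotation axis (parallel-axis theorem): I_hole = (1/2)mr² + md² = (1/2)(0.10984)(0.031)² + (0.10984)(0.062)² = 0.00047501 kg m².
Treating the hole as negative mass, I = I₀ − I_hole = 0.059646 − 0.00047501 = 0.059171 kg m².

0.0592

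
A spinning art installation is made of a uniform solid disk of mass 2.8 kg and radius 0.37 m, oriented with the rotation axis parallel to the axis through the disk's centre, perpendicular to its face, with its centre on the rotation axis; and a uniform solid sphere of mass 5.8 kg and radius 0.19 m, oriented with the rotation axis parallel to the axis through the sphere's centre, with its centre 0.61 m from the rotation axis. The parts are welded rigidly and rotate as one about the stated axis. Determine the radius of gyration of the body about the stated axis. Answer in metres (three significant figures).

0.532

Solid disk: I_cm = (1/2)MR² = (1/2)(2.8)(0.37)² = 0.19166 kg m²; axis through the centre, so I = 0.19166 kg m².
Solid sphere: I_cm = (2/5)MR² = (2/5)(5.8)(0.19)² = 0.083752 kg m²; centre at d = 0.61 m, so I = I_cm + Md² gives I = 0.083752 + (5.8)(0.61)² = 2.2419 kg m².
Total I = 2.4336 kg m²; total mass M = 8.6 kg.
k = √(I/M) = √(2.4336/8.6) = 0.53195 m.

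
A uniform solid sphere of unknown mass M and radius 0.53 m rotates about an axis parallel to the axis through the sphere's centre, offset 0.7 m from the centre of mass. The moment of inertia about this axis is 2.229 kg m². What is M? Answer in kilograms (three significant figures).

I = I_cm + Md² = (2/5)MR² + Md² = M·[0.4·(0.53)² + (0.7)²] = M·0.60236.
So M = 2.229 / 0.60236 = 3.7004 kg.

3.70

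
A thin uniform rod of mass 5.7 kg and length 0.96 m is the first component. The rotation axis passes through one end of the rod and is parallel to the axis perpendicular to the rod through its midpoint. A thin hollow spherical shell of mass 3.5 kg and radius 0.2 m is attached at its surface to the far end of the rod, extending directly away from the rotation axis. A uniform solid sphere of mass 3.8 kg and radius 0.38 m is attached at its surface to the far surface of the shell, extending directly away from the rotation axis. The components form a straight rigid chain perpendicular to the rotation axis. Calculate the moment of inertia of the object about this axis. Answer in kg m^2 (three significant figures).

18.3

Thin rod: I_cm = (1/12)ML² = (1/12)(5.7)(0.96)² = 0.43776 kg m^2; centre at d = 0.48 m, so I = I_cm + Md² gives I = 0.43776 + (5.7)(0.48)² = 1.751 kg m^2.
Spherical shell: I_cm = (2/3)MR² = (2/3)(3.5)(0.2)² = 0.093333 kg m^2; centre at d = 0.48 + 0.48 + 0.2 = 1.16 m, so I = I_cm + Md² gives I = 0.093333 + (3.5)(1.16)² = 4.8029 kg m^2.
Solid sphere: I_cm = (2/5)MR² = (2/5)(3.8)(0.38)² = 0.21949 kg m^2; centre at d = 0.48 + 0.48 + 0.2 + 0.2 + 0.38 = 1.74 m, so I = I_cm + Md² gives I = 0.21949 + (3.8)(1.74)² = 11.724 kg m^2.
Total I = 1.751 + 4.8029 + 11.724 = 18.278 kg m^2.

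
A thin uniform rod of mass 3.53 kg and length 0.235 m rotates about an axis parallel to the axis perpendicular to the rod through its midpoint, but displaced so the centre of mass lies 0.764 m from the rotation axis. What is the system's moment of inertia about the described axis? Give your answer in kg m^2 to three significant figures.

2.08

I_cm = (1/12)ML² = (1/12)(3.53)(0.235)² = 0.016245 kg m^2; centre at d = 0.764 m, so I = I_cm + Md² gives I = 0.016245 + (3.53)(0.764)² = 2.0767 kg m^2.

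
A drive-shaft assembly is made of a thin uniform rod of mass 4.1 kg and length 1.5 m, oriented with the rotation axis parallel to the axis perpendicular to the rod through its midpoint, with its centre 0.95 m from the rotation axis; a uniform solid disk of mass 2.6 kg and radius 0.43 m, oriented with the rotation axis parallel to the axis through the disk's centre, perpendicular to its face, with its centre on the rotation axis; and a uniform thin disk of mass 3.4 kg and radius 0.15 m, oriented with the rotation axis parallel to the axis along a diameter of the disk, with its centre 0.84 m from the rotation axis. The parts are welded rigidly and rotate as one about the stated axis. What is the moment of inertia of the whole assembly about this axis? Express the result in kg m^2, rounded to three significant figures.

7.13

Thin rod: I_cm = (1/12)ML² = (1/12)(4.1)(1.5)² = 0.76875 kg m^2; centre at d = 0.95 m, so I = I_cm + Md² gives I = 0.76875 + (4.1)(0.95)² = 4.469 kg m^2.
Solid disk: I_cm = (1/2)MR² = (1/2)(2.6)(0.43)² = 0.24037 kg m^2; axis through the centre, so I = 0.24037 kg m^2.
Thin disk: I_cm = (1/4)MR² = (1/4)(3.4)(0.15)² = 0.019125 kg m^2; centre at d = 0.84 m, so I = I_cm + Md² gives I = 0.019125 + (3.4)(0.84)² = 2.4182 kg m^2.
Total I = 4.469 + 0.24037 + 2.4182 = 7.1275 kg m^2.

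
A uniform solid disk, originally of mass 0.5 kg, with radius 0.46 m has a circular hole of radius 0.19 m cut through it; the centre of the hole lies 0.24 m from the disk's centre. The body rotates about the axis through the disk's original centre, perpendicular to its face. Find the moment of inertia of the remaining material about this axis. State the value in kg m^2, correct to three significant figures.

Unpierced body about its centre: I₀ = (1/2)MR² = (1/2)(0.5)(0.46)² = 0.0529 kg m^2.
The removed disk has mass m = M·(r/R)² = (0.5)(0.19/0.46)² = 0.085302 kg (same uniform areal density).
Its moment of inertia about the rotation axis (parallel-axis theorem): I_hole = (1/2)mr² + md² = (1/2)(0.085302)(0.19)² + (0.085302)(0.24)² = 0.0064531 kg m^2.
Treating the hole as negative mass, I = I₀ − I_hole = 0.0529 − 0.0064531 = 0.046447 kg m^2.

0.0464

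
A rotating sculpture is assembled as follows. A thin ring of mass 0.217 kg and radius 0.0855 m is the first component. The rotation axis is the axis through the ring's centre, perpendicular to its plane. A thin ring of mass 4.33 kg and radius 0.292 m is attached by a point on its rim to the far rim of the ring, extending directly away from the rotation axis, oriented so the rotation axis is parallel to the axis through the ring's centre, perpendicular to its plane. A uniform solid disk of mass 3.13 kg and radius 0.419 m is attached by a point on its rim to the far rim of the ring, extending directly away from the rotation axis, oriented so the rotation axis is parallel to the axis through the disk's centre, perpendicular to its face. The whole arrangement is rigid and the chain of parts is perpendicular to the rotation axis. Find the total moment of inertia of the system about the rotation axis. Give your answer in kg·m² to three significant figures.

4.97

Thin ring: I_cm = MR² = (0.217)(0.0855)² = 0.0015863 kg·m²; axis through the centre, so I = 0.0015863 kg·m².
Thin ring: I_cm = MR² = (4.33)(0.292)² = 0.36919 kg·m²; centre at d = 0.0855 + 0.292 = 0.3775 m, so the parallel axis theorem gives I = 0.36919 + (4.33)(0.3775)² = 0.98625 kg·m².
Solid disk: I_cm = (1/2)MR² = (1/2)(3.13)(0.419)² = 0.27475 kg·m²; centre at d = 0.0855 + 0.292 + 0.292 + 0.419 = 1.0885 m, so the parallel axis theorem gives I = 0.27475 + (3.13)(1.0885)² = 3.9833 kg·m².
Total I = 0.0015863 + 0.98625 + 3.9833 = 4.9711 kg·m².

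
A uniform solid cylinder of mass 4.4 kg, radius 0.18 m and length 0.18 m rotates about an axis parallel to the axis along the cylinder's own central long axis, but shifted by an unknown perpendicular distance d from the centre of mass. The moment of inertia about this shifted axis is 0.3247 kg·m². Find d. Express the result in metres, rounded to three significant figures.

0.240

About the centre-of-mass axis, I_cm = (1/2)MR² = (1/2)(4.4)(0.18)² = 0.07128 kg·m².
Parallel axis theorem: I = I_cm + Md², so Md² = 0.3247 − 0.07128 = 0.25342 kg·m².
d = √(0.25342 / 4.4) = 0.23999 m.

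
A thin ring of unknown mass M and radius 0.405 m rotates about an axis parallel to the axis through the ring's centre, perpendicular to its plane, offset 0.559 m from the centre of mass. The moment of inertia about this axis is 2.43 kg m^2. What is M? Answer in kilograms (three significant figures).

I = I_cm + Md² = MR² + Md² = M·[1·(0.405)² + (0.559)²] = M·0.47651.
So M = 2.43 / 0.47651 = 5.0996 kg.

5.10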